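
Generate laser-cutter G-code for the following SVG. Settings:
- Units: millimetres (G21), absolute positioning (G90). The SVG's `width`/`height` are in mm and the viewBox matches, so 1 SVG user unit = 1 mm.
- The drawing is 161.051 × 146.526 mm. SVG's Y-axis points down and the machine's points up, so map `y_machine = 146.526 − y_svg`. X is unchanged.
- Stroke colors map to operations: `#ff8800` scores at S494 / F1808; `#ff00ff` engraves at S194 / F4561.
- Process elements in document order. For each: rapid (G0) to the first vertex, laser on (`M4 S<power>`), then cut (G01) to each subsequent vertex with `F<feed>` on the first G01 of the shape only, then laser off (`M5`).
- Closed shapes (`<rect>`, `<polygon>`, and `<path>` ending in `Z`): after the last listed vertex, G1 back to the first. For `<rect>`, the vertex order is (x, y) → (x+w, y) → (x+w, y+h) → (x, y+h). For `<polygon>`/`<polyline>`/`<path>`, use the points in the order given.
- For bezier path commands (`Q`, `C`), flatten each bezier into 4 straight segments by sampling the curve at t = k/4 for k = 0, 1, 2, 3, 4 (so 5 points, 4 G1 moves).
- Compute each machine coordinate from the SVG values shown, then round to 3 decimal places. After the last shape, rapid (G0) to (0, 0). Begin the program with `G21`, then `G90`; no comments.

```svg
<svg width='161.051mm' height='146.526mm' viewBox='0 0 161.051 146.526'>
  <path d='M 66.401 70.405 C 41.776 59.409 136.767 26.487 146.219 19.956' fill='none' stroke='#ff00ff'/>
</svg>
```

viewBox `0 0 161.051 146.526` with mm width/height → 1 unit = 1 mm. Flip: y_m = 146.526 − y_svg.

**Shape 1** — `<path>` cubic bezier, stroke `#ff00ff` → engrave (S194, F4561). Control points (SVG): P0=(66.401,70.405), P1=(41.776,59.409), P2=(136.767,26.487), P3=(146.219,19.956); sampled at t=k/4. Machine vertices: (66.401,76.121) → (67.155,87.724) → (93.531,103.020) → (126.297,117.478) → (146.219,126.570). Open path.

G21
G90
G0 X66.401 Y76.121
M4 S194
G01 X67.155 Y87.724 F4561
G01 X93.531 Y103.020
G01 X126.297 Y117.478
G01 X146.219 Y126.570
M5
G0 X0.000 Y0.000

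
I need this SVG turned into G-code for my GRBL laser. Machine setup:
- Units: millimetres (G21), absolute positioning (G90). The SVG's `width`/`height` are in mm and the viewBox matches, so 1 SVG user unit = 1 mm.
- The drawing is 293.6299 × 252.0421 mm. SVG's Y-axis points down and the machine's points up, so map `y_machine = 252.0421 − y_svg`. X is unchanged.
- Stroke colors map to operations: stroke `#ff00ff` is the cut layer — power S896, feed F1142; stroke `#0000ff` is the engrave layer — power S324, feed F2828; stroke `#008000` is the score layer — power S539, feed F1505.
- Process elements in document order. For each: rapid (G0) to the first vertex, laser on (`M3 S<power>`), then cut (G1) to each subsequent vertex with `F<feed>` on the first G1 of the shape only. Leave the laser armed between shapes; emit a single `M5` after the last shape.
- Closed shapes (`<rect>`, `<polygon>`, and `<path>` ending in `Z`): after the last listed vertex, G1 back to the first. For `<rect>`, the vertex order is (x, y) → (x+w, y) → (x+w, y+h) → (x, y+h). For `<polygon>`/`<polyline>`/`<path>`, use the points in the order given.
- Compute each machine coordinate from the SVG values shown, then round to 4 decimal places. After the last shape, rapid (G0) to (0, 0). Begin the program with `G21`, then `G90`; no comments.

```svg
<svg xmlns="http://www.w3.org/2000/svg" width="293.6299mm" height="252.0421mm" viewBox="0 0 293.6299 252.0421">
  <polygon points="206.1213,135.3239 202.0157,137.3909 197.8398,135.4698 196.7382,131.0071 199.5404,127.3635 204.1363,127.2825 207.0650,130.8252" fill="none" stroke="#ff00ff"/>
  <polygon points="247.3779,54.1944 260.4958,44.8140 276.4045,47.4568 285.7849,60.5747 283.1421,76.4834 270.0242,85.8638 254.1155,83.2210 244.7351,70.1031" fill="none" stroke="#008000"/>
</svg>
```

G21
G90
G0 X206.1213 Y116.7182
M3 S896
G1 X202.0157 Y114.6512 F1142
G1 X197.8398 Y116.5723
G1 X196.7382 Y121.0350
G1 X199.5404 Y124.6786
G1 X204.1363 Y124.7596
G1 X207.0650 Y121.2169
G1 X206.1213 Y116.7182
G0 X247.3779 Y197.8477
M3 S539
G1 X260.4958 Y207.2281 F1505
G1 X276.4045 Y204.5853
G1 X285.7849 Y191.4674
G1 X283.1421 Y175.5587
G1 X270.0242 Y166.1783
G1 X254.1155 Y168.8211
G1 X244.7351 Y181.9390
G1 X247.3779 Y197.8477
M5
G0 X0.0000 Y0.0000

Since the viewBox matches the mm dimensions, user units are millimetres directly. The only transform is the Y-flip y_m = 252.0421 − y_svg.

Shape 1 is a regular polygon drawn with `<polygon>`. Its stroke #ff00ff means cut at S896, F1142. After flipping Y the toolpath is (206.1213,116.7182) → (202.0157,114.6512) → (197.8398,116.5723) → (196.7382,121.0350) → (199.5404,124.6786) → (204.1363,124.7596) → (207.0650,121.2169) → (206.1213,116.7182), returning to the start.

Shape 2 is a regular polygon drawn with `<polygon>`. Its stroke #008000 means score at S539, F1505. After flipping Y the toolpath is (247.3779,197.8477) → (260.4958,207.2281) → (276.4045,204.5853) → (285.7849,191.4674) → (283.1421,175.5587) → (270.0242,166.1783) → (254.1155,168.8211) → (244.7351,181.9390) → (247.3779,197.8477), returning to the start.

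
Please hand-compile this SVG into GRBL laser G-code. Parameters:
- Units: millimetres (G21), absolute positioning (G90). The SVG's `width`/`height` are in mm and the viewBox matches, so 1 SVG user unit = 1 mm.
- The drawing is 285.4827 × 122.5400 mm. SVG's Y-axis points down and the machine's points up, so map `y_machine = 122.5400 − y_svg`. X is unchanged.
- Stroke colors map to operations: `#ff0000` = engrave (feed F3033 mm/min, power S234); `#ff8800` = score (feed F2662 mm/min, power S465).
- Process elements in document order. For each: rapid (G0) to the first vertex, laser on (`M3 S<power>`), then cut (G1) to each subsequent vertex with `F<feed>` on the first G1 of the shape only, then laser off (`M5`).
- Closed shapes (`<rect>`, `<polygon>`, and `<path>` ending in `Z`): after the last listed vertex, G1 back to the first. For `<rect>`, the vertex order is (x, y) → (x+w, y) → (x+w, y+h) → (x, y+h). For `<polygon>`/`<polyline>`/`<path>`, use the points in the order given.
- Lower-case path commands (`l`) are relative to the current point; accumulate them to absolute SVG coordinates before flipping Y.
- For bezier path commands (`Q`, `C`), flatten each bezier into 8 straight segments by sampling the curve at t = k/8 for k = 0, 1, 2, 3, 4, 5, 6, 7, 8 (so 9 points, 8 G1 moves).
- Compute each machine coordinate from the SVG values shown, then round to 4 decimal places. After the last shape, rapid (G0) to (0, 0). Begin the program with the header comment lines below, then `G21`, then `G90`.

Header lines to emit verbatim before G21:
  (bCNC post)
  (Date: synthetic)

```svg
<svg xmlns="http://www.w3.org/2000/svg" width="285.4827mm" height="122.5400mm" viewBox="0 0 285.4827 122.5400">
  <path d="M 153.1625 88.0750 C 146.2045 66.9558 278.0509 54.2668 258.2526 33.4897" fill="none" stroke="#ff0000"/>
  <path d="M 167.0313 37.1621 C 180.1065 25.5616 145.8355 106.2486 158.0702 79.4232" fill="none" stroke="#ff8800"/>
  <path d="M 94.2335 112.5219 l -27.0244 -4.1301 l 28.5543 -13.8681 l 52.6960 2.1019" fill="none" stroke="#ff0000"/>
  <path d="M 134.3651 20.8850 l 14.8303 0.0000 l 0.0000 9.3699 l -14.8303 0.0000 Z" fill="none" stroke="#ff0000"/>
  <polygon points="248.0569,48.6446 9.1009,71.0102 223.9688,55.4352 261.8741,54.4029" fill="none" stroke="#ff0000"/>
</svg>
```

(bCNC post)
(Date: synthetic)
G21
G90
G0 X153.1625 Y34.4650
M3 S234
G1 X156.4924 Y42.0218 F3033
G1 X169.4316 Y48.9818
G1 X188.5762 Y55.5387
G1 X210.5227 Y61.8859
G1 X231.8672 Y68.2171
G1 X249.2062 Y74.7259
G1 X259.1359 Y81.6058
G1 X258.2526 Y89.0503
M5
G0 X167.0313 Y85.3779
M3 S465
G1 X169.8985 Y85.7923 F2662
G1 X169.4267 Y79.8962
G1 X166.7159 Y70.0310
G1 X162.8659 Y58.5380
G1 X158.9765 Y47.7587
G1 X156.1476 Y40.0345
G1 X155.4788 Y37.7067
G1 X158.0702 Y43.1168
M5
G0 X94.2335 Y10.0181
M3 S234
G1 X67.2091 Y14.1482 F3033
G1 X95.7634 Y28.0163
G1 X148.4594 Y25.9144
M5
G0 X134.3651 Y101.6550
M3 S234
G1 X149.1954 Y101.6550 F3033
G1 X149.1954 Y92.2851
G1 X134.3651 Y92.2851
G1 X134.3651 Y101.6550
M5
G0 X248.0569 Y73.8954
M3 S234
G1 X9.1009 Y51.5298 F3033
G1 X223.9688 Y67.1048
G1 X261.8741 Y68.1371
G1 X248.0569 Y73.8954
M5
G0 X0.0000 Y0.0000

viewBox `0 0 285.4827 122.5400` with mm width/height → 1 unit = 1 mm. Flip: y_m = 122.5400 − y_svg.

**Shape 1** — `<path>` cubic bezier, stroke `#ff0000` → engrave (S234, F3033). Control points (SVG): P0=(153.1625,88.0750), P1=(146.2045,66.9558), P2=(278.0509,54.2668), P3=(258.2526,33.4897); sampled at t=k/8. Machine vertices: (153.1625,34.4650) → (156.4924,42.0218) → (169.4316,48.9818) → (188.5762,55.5387) → (210.5227,61.8859) → (231.8672,68.2171) → (249.2062,74.7259) → (259.1359,81.6058) → (258.2526,89.0503). Open path.

**Shape 2** — `<path>` cubic bezier, stroke `#ff8800` → score (S465, F2662). Control points (SVG): P0=(167.0313,37.1621), P1=(180.1065,25.5616), P2=(145.8355,106.2486), P3=(158.0702,79.4232); sampled at t=k/8. Machine vertices: (167.0313,85.3779) → (169.8985,85.7923) → (169.4267,79.8962) → (166.7159,70.0310) → (162.8659,58.5380) → (158.9765,47.7587) → (156.1476,40.0345) → (155.4788,37.7067) → (158.0702,43.1168). Open path.

**Shape 3** — `<path>` open polyline, stroke `#ff0000` → engrave (S234, F3033). Machine vertices: (94.2335,10.0181) → (67.2091,14.1482) → (95.7634,28.0163) → (148.4594,25.9144). Open path.

**Shape 4** — `<path>` rectangle, stroke `#ff0000` → engrave (S234, F3033). Machine vertices: (134.3651,101.6550) → (149.1954,101.6550) → (149.1954,92.2851) → (134.3651,92.2851) → (134.3651,101.6550). Closed: final G1 returns to the first vertex.

**Shape 5** — `<polygon>` closed polygon, stroke `#ff0000` → engrave (S234, F3033). Machine vertices: (248.0569,73.8954) → (9.1009,51.5298) → (223.9688,67.1048) → (261.8741,68.1371) → (248.0569,73.8954). Closed: final G1 returns to the first vertex.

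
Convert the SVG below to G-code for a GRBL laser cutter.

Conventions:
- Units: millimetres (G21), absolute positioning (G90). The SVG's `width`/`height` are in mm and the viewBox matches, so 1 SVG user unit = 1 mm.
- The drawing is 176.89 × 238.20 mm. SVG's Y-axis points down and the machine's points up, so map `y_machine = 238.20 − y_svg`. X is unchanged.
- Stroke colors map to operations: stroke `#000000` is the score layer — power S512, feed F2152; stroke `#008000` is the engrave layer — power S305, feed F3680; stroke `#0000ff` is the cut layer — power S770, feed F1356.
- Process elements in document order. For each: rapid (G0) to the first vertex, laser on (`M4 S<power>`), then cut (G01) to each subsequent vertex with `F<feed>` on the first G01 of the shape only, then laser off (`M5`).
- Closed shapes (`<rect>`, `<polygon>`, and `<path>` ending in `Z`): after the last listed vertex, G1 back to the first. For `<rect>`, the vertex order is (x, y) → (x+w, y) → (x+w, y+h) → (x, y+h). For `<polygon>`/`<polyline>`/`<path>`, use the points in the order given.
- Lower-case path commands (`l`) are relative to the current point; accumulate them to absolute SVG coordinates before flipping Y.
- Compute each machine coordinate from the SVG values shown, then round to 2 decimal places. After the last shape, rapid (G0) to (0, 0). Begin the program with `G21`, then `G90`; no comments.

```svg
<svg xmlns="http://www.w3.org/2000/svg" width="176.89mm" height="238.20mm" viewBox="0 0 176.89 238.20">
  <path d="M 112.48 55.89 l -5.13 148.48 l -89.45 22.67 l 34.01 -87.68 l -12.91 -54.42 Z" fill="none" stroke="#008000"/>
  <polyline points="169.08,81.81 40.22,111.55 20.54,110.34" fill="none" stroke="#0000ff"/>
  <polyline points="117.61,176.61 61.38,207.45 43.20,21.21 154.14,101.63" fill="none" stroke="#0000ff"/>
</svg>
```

G21
G90
G0 X112.48 Y182.31
M4 S305
G01 X107.35 Y33.83 F3680
G01 X17.90 Y11.16
G01 X51.91 Y98.84
G01 X39.00 Y153.26
G01 X112.48 Y182.31
M5
G0 X169.08 Y156.39
M4 S770
G01 X40.22 Y126.65 F1356
G01 X20.54 Y127.86
M5
G0 X117.61 Y61.59
M4 S770
G01 X61.38 Y30.75 F1356
G01 X43.20 Y216.99
G01 X154.14 Y136.57
M5
G0 X0.00 Y0.00

Since the viewBox matches the mm dimensions, user units are millimetres directly. The only transform is the Y-flip y_m = 238.20 − y_svg.

Shape 1 is a closed polygon drawn with `<path>`. Its stroke #008000 means engrave at S305, F3680. After flipping Y the toolpath is (112.48,182.31) → (107.35,33.83) → (17.90,11.16) → (51.91,98.84) → (39.00,153.26) → (112.48,182.31), returning to the start.

Shape 2 is a open polyline drawn with `<polyline>`. Its stroke #0000ff means cut at S770, F1356. After flipping Y the toolpath is (169.08,156.39) → (40.22,126.65) → (20.54,127.86).

Shape 3 is a open polyline drawn with `<polyline>`. Its stroke #0000ff means cut at S770, F1356. After flipping Y the toolpath is (117.61,61.59) → (61.38,30.75) → (43.20,216.99) → (154.14,136.57).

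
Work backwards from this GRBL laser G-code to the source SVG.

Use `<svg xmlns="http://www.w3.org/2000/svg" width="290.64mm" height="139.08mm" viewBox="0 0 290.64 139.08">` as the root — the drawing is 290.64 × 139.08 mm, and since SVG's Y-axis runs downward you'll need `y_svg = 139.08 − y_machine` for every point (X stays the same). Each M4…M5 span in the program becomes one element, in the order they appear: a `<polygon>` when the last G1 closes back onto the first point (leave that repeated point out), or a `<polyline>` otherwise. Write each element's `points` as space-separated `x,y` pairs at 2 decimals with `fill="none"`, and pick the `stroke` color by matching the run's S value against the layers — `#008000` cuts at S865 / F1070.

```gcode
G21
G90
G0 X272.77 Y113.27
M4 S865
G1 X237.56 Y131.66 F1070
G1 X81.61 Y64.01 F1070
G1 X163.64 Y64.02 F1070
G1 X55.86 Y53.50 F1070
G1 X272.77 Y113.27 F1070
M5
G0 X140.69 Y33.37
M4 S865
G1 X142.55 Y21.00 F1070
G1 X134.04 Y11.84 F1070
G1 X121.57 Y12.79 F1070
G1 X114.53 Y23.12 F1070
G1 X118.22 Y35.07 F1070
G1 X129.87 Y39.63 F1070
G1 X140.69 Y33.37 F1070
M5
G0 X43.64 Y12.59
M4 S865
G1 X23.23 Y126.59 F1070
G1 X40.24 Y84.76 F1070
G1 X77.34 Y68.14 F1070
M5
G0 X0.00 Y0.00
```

y_svg = 139.08 − y_m. Every run uses S865, so all elements get stroke `#008000` (cut).

[1] closed run; points: 272.77,25.81 237.56,7.42 81.61,75.07 163.64,75.06 55.86,85.58

[2] closed run; points: 140.69,105.71 142.55,118.08 134.04,127.24 121.57,126.29 114.53,115.96 118.22,104.01 129.87,99.45

[3] open run; points: 43.64,126.49 23.23,12.49 40.24,54.32 77.34,70.94

<svg xmlns="http://www.w3.org/2000/svg" width="290.64mm" height="139.08mm" viewBox="0 0 290.64 139.08">
  <polygon points="272.77,25.81 237.56,7.42 81.61,75.07 163.64,75.06 55.86,85.58" fill="none" stroke="#008000"/>
  <polygon points="140.69,105.71 142.55,118.08 134.04,127.24 121.57,126.29 114.53,115.96 118.22,104.01 129.87,99.45" fill="none" stroke="#008000"/>
  <polyline points="43.64,126.49 23.23,12.49 40.24,54.32 77.34,70.94" fill="none" stroke="#008000"/>
</svg>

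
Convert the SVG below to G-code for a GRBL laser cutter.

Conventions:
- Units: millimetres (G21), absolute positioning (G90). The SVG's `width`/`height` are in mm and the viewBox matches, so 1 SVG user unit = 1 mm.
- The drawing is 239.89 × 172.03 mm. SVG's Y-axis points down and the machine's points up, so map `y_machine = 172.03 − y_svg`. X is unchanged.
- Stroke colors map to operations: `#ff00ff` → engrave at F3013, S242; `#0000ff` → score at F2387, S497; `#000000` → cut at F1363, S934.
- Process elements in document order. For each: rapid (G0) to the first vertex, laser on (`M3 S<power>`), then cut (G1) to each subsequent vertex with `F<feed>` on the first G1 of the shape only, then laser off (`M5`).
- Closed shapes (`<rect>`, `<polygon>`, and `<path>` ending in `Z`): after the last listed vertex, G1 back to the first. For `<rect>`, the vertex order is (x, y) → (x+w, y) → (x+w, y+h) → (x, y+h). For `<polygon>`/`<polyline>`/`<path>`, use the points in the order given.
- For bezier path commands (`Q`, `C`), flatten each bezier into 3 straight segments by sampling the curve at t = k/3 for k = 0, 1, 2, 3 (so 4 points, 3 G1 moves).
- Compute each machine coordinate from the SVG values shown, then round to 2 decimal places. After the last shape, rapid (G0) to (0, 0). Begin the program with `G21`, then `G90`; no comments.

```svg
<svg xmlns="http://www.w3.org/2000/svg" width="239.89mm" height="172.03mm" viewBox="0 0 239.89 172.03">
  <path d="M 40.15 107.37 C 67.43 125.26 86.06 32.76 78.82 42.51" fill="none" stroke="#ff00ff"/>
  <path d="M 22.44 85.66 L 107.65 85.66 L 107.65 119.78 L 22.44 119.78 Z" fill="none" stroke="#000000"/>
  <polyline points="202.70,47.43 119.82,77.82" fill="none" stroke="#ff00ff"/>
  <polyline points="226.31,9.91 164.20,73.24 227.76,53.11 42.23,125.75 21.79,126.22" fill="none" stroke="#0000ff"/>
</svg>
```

G21
G90
G0 X40.15 Y64.66
M3 S242
G1 X63.91 Y75.69 F3013
G1 X78.07 Y113.06
G1 X78.82 Y129.52
M5
G0 X22.44 Y86.37
M3 S934
G1 X107.65 Y86.37 F1363
G1 X107.65 Y52.25
G1 X22.44 Y52.25
G1 X22.44 Y86.37
M5
G0 X202.70 Y124.60
M3 S242
G1 X119.82 Y94.21 F3013
M5
G0 X226.31 Y162.12
M3 S497
G1 X164.20 Y98.79 F2387
G1 X227.76 Y118.92
G1 X42.23 Y46.28
G1 X21.79 Y45.81
M5
G0 X0.00 Y0.00

Since the viewBox matches the mm dimensions, user units are millimetres directly. The only transform is the Y-flip y_m = 172.03 − y_svg.

Shape 1 is a cubic bezier drawn with `<path>`. Its stroke #ff00ff means engrave at S242, F3013. After flipping Y the toolpath is (40.15,64.66) → (63.91,75.69) → (78.07,113.06) → (78.82,129.52).

Shape 2 is a rectangle drawn with `<path>`. Its stroke #000000 means cut at S934, F1363. After flipping Y the toolpath is (22.44,86.37) → (107.65,86.37) → (107.65,52.25) → (22.44,52.25) → (22.44,86.37), returning to the start.

Shape 3 is a line segment drawn with `<polyline>`. Its stroke #ff00ff means engrave at S242, F3013. After flipping Y the toolpath is (202.70,124.60) → (119.82,94.21).

Shape 4 is a open polyline drawn with `<polyline>`. Its stroke #0000ff means score at S497, F2387. After flipping Y the toolpath is (226.31,162.12) → (164.20,98.79) → (227.76,118.92) → (42.23,46.28) → (21.79,45.81).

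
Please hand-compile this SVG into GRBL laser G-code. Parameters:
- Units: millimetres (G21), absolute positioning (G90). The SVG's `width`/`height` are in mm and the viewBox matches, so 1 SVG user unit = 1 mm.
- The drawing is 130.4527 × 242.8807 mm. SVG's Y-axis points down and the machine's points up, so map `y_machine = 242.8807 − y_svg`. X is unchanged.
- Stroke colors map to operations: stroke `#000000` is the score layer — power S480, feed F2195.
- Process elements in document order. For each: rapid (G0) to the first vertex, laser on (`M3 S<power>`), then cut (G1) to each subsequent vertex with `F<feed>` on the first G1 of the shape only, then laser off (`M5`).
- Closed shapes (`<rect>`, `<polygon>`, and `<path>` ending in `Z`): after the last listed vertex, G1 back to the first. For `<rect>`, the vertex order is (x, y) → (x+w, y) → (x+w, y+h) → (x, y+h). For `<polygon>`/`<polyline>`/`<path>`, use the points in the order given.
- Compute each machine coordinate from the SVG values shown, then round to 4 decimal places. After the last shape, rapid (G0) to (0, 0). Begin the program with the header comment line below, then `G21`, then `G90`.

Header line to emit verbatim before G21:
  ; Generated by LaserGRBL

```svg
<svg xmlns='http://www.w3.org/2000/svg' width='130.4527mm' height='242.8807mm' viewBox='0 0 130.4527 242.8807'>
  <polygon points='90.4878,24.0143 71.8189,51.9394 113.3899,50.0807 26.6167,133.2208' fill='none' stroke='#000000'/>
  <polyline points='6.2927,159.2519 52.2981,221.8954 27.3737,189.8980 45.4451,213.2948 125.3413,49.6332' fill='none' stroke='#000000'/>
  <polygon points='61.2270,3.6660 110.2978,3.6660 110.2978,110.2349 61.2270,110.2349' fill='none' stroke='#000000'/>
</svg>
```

Since the viewBox matches the mm dimensions, user units are millimetres directly. The only transform is the Y-flip y_m = 242.8807 − y_svg.

Shape 1 is a closed polygon drawn with `<polygon>`. Its stroke #000000 means score at S480, F2195. After flipping Y the toolpath is (90.4878,218.8664) → (71.8189,190.9413) → (113.3899,192.8000) → (26.6167,109.6599) → (90.4878,218.8664), returning to the start.

Shape 2 is a open polyline drawn with `<polyline>`. Its stroke #000000 means score at S480, F2195. After flipping Y the toolpath is (6.2927,83.6288) → (52.2981,20.9853) → (27.3737,52.9827) → (45.4451,29.5859) → (125.3413,193.2475).

Shape 3 is a rectangle drawn with `<polygon>`. Its stroke #000000 means score at S480, F2195. After flipping Y the toolpath is (61.2270,239.2147) → (110.2978,239.2147) → (110.2978,132.6458) → (61.2270,132.6458) → (61.2270,239.2147), returning to the start.

; Generated by LaserGRBL
G21
G90
G0 X90.4878 Y218.8664
M3 S480
G1 X71.8189 Y190.9413 F2195
G1 X113.3899 Y192.8000
G1 X26.6167 Y109.6599
G1 X90.4878 Y218.8664
M5
G0 X6.2927 Y83.6288
M3 S480
G1 X52.2981 Y20.9853 F2195
G1 X27.3737 Y52.9827
G1 X45.4451 Y29.5859
G1 X125.3413 Y193.2475
M5
G0 X61.2270 Y239.2147
M3 S480
G1 X110.2978 Y239.2147 F2195
G1 X110.2978 Y132.6458
G1 X61.2270 Y132.6458
G1 X61.2270 Y239.2147
M5
G0 X0.0000 Y0.0000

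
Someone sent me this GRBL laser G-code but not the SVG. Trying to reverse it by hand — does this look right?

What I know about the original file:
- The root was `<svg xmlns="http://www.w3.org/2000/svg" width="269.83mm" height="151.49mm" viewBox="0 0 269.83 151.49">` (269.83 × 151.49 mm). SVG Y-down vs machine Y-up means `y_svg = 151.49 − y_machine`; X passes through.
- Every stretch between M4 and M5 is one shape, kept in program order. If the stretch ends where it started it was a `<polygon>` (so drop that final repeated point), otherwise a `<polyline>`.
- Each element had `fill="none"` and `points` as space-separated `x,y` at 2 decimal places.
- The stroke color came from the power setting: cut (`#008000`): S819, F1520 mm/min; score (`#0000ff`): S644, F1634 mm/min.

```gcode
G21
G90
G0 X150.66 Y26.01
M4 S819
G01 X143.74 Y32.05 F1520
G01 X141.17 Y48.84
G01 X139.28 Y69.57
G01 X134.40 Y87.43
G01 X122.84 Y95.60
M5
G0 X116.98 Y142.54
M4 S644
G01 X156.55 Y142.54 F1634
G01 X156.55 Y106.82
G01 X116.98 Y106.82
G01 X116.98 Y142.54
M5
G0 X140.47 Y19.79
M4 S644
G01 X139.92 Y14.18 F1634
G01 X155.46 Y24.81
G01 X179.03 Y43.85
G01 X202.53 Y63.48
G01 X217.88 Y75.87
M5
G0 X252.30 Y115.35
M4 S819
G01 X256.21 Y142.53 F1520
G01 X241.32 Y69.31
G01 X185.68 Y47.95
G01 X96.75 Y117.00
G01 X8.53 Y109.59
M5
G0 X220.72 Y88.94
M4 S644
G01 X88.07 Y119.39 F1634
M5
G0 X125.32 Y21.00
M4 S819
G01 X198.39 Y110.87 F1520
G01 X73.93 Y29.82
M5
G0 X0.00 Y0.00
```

<svg xmlns="http://www.w3.org/2000/svg" width="269.83mm" height="151.49mm" viewBox="0 0 269.83 151.49">
  <polyline points="150.66,125.48 143.74,119.44 141.17,102.65 139.28,81.92 134.40,64.06 122.84,55.89" fill="none" stroke="#008000"/>
  <polygon points="116.98,8.95 156.55,8.95 156.55,44.67 116.98,44.67" fill="none" stroke="#0000ff"/>
  <polyline points="140.47,131.70 139.92,137.31 155.46,126.68 179.03,107.64 202.53,88.01 217.88,75.62" fill="none" stroke="#0000ff"/>
  <polyline points="252.30,36.14 256.21,8.96 241.32,82.18 185.68,103.54 96.75,34.49 8.53,41.90" fill="none" stroke="#008000"/>
  <polyline points="220.72,62.55 88.07,32.10" fill="none" stroke="#0000ff"/>
  <polyline points="125.32,130.49 198.39,40.62 73.93,121.67" fill="none" stroke="#008000"/>
</svg>

y_svg = 151.49 − y_m.

[1] S819→`#008000` (cut); open run; points: 150.66,125.48 143.74,119.44 141.17,102.65 139.28,81.92 134.40,64.06 122.84,55.89

[2] S644→`#0000ff` (score); closed run; points: 116.98,8.95 156.55,8.95 156.55,44.67 116.98,44.67

[3] S644→`#0000ff` (score); open run; points: 140.47,131.70 139.92,137.31 155.46,126.68 179.03,107.64 202.53,88.01 217.88,75.62

[4] S819→`#008000` (cut); open run; points: 252.30,36.14 256.21,8.96 241.32,82.18 185.68,103.54 96.75,34.49 8.53,41.90

[5] S644→`#0000ff` (score); open run; points: 220.72,62.55 88.07,32.10

[6] S819→`#008000` (cut); open run; points: 125.32,130.49 198.39,40.62 73.93,121.67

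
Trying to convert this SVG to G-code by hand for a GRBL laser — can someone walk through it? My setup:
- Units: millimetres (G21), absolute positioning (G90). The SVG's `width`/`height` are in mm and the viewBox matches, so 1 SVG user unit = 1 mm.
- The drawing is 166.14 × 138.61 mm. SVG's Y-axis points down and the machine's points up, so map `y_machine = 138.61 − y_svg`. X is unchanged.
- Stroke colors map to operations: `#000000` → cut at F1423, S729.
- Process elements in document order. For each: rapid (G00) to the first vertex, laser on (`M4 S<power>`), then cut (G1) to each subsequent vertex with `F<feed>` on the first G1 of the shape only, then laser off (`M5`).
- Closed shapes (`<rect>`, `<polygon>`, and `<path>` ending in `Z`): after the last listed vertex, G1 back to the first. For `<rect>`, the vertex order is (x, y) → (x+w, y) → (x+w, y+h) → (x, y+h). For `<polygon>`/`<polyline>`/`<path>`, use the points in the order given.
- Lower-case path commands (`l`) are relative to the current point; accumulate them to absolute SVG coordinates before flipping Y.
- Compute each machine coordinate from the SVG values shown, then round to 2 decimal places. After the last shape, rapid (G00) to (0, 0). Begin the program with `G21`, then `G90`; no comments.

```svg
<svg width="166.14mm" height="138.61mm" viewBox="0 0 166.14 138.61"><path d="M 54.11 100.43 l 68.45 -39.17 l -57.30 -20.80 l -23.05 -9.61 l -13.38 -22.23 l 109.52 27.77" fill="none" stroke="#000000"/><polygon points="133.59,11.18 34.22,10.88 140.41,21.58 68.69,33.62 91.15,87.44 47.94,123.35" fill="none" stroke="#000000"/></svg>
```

G21
G90
G00 X54.11 Y38.18
M4 S729
G1 X122.56 Y77.35 F1423
G1 X65.26 Y98.15
G1 X42.21 Y107.76
G1 X28.83 Y129.99
G1 X138.35 Y102.22
M5
G00 X133.59 Y127.43
M4 S729
G1 X34.22 Y127.73 F1423
G1 X140.41 Y117.03
G1 X68.69 Y104.99
G1 X91.15 Y51.17
G1 X47.94 Y15.26
G1 X133.59 Y127.43
M5
G00 X0.00 Y0.00

Since the viewBox matches the mm dimensions, user units are millimetres directly. The only transform is the Y-flip y_m = 138.61 − y_svg.

Shape 1 is a open polyline drawn with `<path>`. Its stroke #000000 means cut at S729, F1423. After flipping Y the toolpath is (54.11,38.18) → (122.56,77.35) → (65.26,98.15) → (42.21,107.76) → (28.83,129.99) → (138.35,102.22).

Shape 2 is a closed polygon drawn with `<polygon>`. Its stroke #000000 means cut at S729, F1423. After flipping Y the toolpath is (133.59,127.43) → (34.22,127.73) → (140.41,117.03) → (68.69,104.99) → (91.15,51.17) → (47.94,15.26) → (133.59,127.43), returning to the start.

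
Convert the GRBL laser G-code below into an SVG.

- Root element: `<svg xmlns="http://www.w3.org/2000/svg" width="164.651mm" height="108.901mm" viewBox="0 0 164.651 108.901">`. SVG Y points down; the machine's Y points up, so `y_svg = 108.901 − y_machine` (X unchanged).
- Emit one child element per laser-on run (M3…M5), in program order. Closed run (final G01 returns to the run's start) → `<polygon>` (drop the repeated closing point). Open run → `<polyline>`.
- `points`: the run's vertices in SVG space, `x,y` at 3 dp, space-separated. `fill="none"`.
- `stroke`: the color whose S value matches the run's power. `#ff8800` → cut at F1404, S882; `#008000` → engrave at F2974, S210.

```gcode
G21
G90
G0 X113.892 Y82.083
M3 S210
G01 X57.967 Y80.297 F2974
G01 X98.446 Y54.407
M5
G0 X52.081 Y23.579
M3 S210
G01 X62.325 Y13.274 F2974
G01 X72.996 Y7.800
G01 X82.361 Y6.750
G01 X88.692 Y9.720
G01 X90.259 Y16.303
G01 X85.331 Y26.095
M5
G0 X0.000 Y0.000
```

<svg xmlns="http://www.w3.org/2000/svg" width="164.651mm" height="108.901mm" viewBox="0 0 164.651 108.901">
  <polyline points="113.892,26.818 57.967,28.604 98.446,54.494" fill="none" stroke="#008000"/>
  <polyline points="52.081,85.322 62.325,95.627 72.996,101.101 82.361,102.151 88.692,99.181 90.259,92.598 85.331,82.806" fill="none" stroke="#008000"/>
</svg>

Machine Y-up, SVG Y-down with viewBox height 108.901, so y_svg = 108.901 − y_machine; X carries over. Every run uses S210, so all elements get stroke `#008000` (engrave).

Run 1: The run is open, so emit a `<polyline>` with points (Y-flipped): 113.892,26.818 57.967,28.604 98.446,54.494.

Run 2: The run is open, so emit a `<polyline>` with points (Y-flipped): 52.081,85.322 62.325,95.627 72.996,101.101 82.361,102.151 88.692,99.181 90.259,92.598 85.331,82.806.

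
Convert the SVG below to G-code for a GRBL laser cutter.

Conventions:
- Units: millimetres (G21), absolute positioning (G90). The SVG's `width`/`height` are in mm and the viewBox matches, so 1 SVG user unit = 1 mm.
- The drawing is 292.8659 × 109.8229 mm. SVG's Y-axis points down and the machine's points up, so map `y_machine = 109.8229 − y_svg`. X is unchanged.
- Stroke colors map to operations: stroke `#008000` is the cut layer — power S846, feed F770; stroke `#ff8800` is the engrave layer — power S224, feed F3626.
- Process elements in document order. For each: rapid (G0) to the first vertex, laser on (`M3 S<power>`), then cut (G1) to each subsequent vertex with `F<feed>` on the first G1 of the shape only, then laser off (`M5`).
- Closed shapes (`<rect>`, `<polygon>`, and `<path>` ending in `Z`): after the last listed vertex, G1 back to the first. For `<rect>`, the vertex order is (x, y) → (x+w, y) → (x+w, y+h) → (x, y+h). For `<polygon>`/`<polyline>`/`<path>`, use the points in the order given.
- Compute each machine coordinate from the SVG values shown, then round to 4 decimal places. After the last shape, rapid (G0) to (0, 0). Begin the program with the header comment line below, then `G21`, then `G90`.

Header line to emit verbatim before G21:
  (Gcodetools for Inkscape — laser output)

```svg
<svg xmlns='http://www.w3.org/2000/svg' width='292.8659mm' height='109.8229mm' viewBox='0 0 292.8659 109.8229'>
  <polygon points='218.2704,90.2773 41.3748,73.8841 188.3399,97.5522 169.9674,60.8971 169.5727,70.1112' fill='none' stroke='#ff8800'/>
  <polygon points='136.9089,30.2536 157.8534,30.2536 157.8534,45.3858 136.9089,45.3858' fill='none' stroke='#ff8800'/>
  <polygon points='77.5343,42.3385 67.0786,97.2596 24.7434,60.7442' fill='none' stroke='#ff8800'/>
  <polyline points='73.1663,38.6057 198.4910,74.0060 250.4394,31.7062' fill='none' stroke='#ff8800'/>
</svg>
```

(Gcodetools for Inkscape — laser output)
G21
G90
G0 X218.2704 Y19.5456
M3 S224
G1 X41.3748 Y35.9388 F3626
G1 X188.3399 Y12.2707
G1 X169.9674 Y48.9258
G1 X169.5727 Y39.7117
G1 X218.2704 Y19.5456
M5
G0 X136.9089 Y79.5693
M3 S224
G1 X157.8534 Y79.5693 F3626
G1 X157.8534 Y64.4371
G1 X136.9089 Y64.4371
G1 X136.9089 Y79.5693
M5
G0 X77.5343 Y67.4844
M3 S224
G1 X67.0786 Y12.5633 F3626
G1 X24.7434 Y49.0787
G1 X77.5343 Y67.4844
M5
G0 X73.1663 Y71.2172
M3 S224
G1 X198.4910 Y35.8169 F3626
G1 X250.4394 Y78.1167
M5
G0 X0.0000 Y0.0000

1 u = 1 mm; y_m = 109.8229 − y.

[1] `<polygon>` closed polygon, #ff8800→engrave S224 F3626: (218.2704,19.5456) → (41.3748,35.9388) → (188.3399,12.2707) → (169.9674,48.9258) → (169.5727,39.7117) → (218.2704,19.5456) (closed)

[2] `<polygon>` rectangle, #ff8800→engrave S224 F3626: (136.9089,79.5693) → (157.8534,79.5693) → (157.8534,64.4371) → (136.9089,64.4371) → (136.9089,79.5693) (closed)

[3] `<polygon>` regular polygon, #ff8800→engrave S224 F3626: (77.5343,67.4844) → (67.0786,12.5633) → (24.7434,49.0787) → (77.5343,67.4844) (closed)

[4] `<polyline>` open polyline, #ff8800→engrave S224 F3626: (73.1663,71.2172) → (198.4910,35.8169) → (250.4394,78.1167)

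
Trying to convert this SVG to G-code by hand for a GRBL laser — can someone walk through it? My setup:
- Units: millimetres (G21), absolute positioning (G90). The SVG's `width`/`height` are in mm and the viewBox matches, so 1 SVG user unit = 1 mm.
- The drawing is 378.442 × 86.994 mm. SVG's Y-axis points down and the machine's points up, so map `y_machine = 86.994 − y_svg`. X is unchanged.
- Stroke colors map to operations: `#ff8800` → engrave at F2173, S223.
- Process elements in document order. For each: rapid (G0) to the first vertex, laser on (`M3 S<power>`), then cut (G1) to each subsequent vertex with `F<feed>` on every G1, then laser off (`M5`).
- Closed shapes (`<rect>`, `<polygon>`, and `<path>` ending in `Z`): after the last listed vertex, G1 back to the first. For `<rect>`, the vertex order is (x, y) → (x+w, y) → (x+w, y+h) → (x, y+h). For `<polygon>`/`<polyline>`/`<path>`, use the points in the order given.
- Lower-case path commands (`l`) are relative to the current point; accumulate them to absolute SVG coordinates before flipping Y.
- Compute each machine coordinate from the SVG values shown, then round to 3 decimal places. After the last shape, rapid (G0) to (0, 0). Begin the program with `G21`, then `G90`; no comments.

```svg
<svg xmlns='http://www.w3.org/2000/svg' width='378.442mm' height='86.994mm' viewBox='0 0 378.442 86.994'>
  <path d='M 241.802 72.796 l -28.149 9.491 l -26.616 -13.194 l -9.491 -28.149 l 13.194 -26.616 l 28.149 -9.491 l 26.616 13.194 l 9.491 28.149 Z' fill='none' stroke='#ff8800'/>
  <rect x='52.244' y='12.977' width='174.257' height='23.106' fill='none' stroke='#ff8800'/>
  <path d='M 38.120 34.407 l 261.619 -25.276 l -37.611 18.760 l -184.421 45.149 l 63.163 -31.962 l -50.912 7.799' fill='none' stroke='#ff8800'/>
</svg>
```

G21
G90
G0 X241.802 Y14.198
M3 S223
G1 X213.653 Y4.707 F2173
G1 X187.037 Y17.901 F2173
G1 X177.546 Y46.050 F2173
G1 X190.740 Y72.666 F2173
G1 X218.889 Y82.157 F2173
G1 X245.505 Y68.963 F2173
G1 X254.996 Y40.814 F2173
G1 X241.802 Y14.198 F2173
M5
G0 X52.244 Y74.017
M3 S223
G1 X226.501 Y74.017 F2173
G1 X226.501 Y50.911 F2173
G1 X52.244 Y50.911 F2173
G1 X52.244 Y74.017 F2173
M5
G0 X38.120 Y52.587
M3 S223
G1 X299.739 Y77.863 F2173
G1 X262.128 Y59.103 F2173
G1 X77.707 Y13.954 F2173
G1 X140.870 Y45.916 F2173
G1 X89.958 Y38.117 F2173
M5
G0 X0.000 Y0.000

1 u = 1 mm; y_m = 86.994 − y.

[1] `<path>` regular polygon, #ff8800→engrave S223 F2173: (241.802,14.198) → (213.653,4.707) → (187.037,17.901) → (177.546,46.050) → (190.740,72.666) → (218.889,82.157) → (245.505,68.963) → (254.996,40.814) → (241.802,14.198) (closed)

[2] `<rect>` rectangle, #ff8800→engrave S223 F2173: (52.244,74.017) → (226.501,74.017) → (226.501,50.911) → (52.244,50.911) → (52.244,74.017) (closed)

[3] `<path>` open polyline, #ff8800→engrave S223 F2173: (38.120,52.587) → (299.739,77.863) → (262.128,59.103) → (77.707,13.954) → (140.870,45.916) → (89.958,38.117)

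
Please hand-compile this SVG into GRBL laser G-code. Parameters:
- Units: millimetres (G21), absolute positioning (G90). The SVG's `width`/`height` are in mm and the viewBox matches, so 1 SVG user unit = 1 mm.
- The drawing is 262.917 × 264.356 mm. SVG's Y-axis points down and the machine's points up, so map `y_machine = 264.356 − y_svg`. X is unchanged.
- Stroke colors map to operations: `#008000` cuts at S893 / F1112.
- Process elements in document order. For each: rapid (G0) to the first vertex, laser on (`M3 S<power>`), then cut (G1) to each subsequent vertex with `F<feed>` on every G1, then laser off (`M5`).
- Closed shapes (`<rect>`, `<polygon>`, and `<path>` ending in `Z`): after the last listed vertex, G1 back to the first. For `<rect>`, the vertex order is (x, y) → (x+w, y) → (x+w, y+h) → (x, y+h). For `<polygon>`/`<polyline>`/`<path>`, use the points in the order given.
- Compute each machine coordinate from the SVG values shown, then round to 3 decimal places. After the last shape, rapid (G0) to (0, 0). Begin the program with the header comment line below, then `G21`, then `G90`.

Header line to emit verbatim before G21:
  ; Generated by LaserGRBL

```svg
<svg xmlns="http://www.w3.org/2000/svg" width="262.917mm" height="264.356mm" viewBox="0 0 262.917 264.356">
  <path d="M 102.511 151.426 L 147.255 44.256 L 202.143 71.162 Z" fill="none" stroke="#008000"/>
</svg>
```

Since the viewBox matches the mm dimensions, user units are millimetres directly. The only transform is the Y-flip y_m = 264.356 − y_svg.

Shape 1 is a closed polygon drawn with `<path>`. Its stroke #008000 means cut at S893, F1112. After flipping Y the toolpath is (102.511,112.930) → (147.255,220.100) → (202.143,193.194) → (102.511,112.930), returning to the start.

; Generated by LaserGRBL
G21
G90
G0 X102.511 Y112.930
M3 S893
G1 X147.255 Y220.100 F1112
G1 X202.143 Y193.194 F1112
G1 X102.511 Y112.930 F1112
M5
G0 X0.000 Y0.000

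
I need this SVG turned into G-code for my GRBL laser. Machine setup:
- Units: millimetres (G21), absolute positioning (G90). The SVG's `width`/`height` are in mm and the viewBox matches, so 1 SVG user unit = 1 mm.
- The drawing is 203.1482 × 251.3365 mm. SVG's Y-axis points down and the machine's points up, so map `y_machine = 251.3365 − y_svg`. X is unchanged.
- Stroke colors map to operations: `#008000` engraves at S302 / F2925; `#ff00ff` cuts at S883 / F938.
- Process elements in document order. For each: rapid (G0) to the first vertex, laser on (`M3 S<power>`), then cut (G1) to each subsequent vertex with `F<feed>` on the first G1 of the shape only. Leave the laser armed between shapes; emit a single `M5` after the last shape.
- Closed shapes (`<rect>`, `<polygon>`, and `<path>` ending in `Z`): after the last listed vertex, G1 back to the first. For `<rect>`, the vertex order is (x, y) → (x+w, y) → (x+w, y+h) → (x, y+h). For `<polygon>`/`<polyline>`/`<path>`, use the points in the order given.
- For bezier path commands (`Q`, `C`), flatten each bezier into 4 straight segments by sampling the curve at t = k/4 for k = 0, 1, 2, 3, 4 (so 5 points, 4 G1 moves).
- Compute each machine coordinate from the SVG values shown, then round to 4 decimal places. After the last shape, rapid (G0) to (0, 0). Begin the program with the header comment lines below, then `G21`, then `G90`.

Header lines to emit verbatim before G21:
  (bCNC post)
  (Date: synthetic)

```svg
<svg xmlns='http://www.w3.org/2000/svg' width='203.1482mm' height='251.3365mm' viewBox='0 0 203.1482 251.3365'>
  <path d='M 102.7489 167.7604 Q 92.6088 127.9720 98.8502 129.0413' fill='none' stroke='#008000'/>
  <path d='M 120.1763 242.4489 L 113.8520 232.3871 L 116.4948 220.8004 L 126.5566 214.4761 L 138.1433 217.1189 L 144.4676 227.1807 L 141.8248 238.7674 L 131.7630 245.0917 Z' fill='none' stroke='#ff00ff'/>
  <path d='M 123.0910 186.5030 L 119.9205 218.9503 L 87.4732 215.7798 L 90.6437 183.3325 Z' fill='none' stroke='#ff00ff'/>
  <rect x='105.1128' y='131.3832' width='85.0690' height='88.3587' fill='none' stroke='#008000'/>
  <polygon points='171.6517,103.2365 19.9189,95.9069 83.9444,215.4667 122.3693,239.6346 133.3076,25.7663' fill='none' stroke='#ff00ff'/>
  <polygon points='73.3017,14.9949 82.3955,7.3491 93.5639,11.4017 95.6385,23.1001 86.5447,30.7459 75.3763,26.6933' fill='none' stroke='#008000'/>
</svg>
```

(bCNC post)
(Date: synthetic)
G21
G90
G0 X102.7489 Y83.5761
M3 S302
G1 X98.7027 Y100.9167 F2925
G1 X96.7042 Y113.1501
G1 X96.7533 Y120.2762
G1 X98.8502 Y122.2952
G0 X120.1763 Y8.8876
M3 S883
G1 X113.8520 Y18.9494 F938
G1 X116.4948 Y30.5361
G1 X126.5566 Y36.8604
G1 X138.1433 Y34.2176
G1 X144.4676 Y24.1558
G1 X141.8248 Y12.5691
G1 X131.7630 Y6.2448
G1 X120.1763 Y8.8876
G0 X123.0910 Y64.8335
M3 S883
G1 X119.9205 Y32.3862 F938
G1 X87.4732 Y35.5567
G1 X90.6437 Y68.0040
G1 X123.0910 Y64.8335
G0 X105.1128 Y119.9533
M3 S302
G1 X190.1818 Y119.9533 F2925
G1 X190.1818 Y31.5946
G1 X105.1128 Y31.5946
G1 X105.1128 Y119.9533
G0 X171.6517 Y148.1000
M3 S883
G1 X19.9189 Y155.4296 F938
G1 X83.9444 Y35.8698
G1 X122.3693 Y11.7019
G1 X133.3076 Y225.5702
G1 X171.6517 Y148.1000
G0 X73.3017 Y236.3416
M3 S302
G1 X82.3955 Y243.9874 F2925
G1 X93.5639 Y239.9348
G1 X95.6385 Y228.2364
G1 X86.5447 Y220.5906
G1 X75.3763 Y224.6432
G1 X73.3017 Y236.3416
M5
G0 X0.0000 Y0.0000

viewBox `0 0 203.1482 251.3365` with mm width/height → 1 unit = 1 mm. Flip: y_m = 251.3365 − y_svg.

**Shape 1** — `<path>` quadratic bezier, stroke `#008000` → engrave (S302, F2925). Control points (SVG): P0=(102.7489,167.7604), P1=(92.6088,127.9720), P2=(98.8502,129.0413); sampled at t=k/4. Machine vertices: (102.7489,83.5761) → (98.7027,100.9167) → (96.7042,113.1501) → (96.7533,120.2762) → (98.8502,122.2952). Open path.

**Shape 2** — `<path>` regular polygon, stroke `#ff00ff` → cut (S883, F938). Machine vertices: (120.1763,8.8876) → (113.8520,18.9494) → (116.4948,30.5361) → (126.5566,36.8604) → (138.1433,34.2176) → (144.4676,24.1558) → (141.8248,12.5691) → (131.7630,6.2448) → (120.1763,8.8876). Closed: final G1 returns to the first vertex.

**Shape 3** — `<path>` regular polygon, stroke `#ff00ff` → cut (S883, F938). Machine vertices: (123.0910,64.8335) → (119.9205,32.3862) → (87.4732,35.5567) → (90.6437,68.0040) → (123.0910,64.8335). Closed: final G1 returns to the first vertex.

**Shape 4** — `<rect>` rectangle, stroke `#008000` → engrave (S302, F2925). Machine vertices: (105.1128,119.9533) → (190.1818,119.9533) → (190.1818,31.5946) → (105.1128,31.5946) → (105.1128,119.9533). Closed: final G1 returns to the first vertex.

**Shape 5** — `<polygon>` closed polygon, stroke `#ff00ff` → cut (S883, F938). Machine vertices: (171.6517,148.1000) → (19.9189,155.4296) → (83.9444,35.8698) → (122.3693,11.7019) → (133.3076,225.5702) → (171.6517,148.1000). Closed: final G1 returns to the first vertex.

**Shape 6** — `<polygon>` regular polygon, stroke `#008000` → engrave (S302, F2925). Machine vertices: (73.3017,236.3416) → (82.3955,243.9874) → (93.5639,239.9348) → (95.6385,228.2364) → (86.5447,220.5906) → (75.3763,224.6432) → (73.3017,236.3416). Closed: final G1 returns to the first vertex.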